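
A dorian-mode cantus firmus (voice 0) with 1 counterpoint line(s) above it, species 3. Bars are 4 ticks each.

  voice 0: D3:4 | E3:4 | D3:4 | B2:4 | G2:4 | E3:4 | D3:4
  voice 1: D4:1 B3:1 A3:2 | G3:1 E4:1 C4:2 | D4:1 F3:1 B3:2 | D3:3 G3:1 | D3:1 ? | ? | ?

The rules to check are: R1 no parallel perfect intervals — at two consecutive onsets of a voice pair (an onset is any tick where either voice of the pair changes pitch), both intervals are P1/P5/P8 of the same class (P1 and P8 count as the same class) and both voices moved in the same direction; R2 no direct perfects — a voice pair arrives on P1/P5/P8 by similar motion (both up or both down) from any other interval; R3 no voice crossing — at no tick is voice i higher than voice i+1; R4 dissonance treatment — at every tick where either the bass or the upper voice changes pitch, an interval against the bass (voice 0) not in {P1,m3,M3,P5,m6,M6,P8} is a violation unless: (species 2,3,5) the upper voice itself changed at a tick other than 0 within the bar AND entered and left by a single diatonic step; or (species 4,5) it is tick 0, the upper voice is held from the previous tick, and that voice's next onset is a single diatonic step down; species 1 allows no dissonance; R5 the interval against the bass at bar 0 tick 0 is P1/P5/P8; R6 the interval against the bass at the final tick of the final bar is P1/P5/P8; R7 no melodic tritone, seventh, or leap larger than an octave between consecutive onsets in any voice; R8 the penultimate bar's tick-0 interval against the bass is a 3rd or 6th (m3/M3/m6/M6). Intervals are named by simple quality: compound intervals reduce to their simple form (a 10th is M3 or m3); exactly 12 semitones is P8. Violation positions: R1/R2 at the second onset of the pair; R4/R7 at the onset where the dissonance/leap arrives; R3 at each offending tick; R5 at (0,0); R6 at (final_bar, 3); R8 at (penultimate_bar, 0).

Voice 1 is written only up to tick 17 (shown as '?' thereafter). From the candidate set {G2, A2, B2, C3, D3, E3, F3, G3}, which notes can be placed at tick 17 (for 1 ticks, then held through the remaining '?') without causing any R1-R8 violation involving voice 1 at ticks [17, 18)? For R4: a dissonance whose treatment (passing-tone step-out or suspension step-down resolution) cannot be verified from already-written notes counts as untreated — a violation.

{B2, D3, E3, G2, G3}

G2: legal
A2: violates R4
B2: legal
C3: violates R4
D3: legal
E3: legal
F3: violates R4
G3: legal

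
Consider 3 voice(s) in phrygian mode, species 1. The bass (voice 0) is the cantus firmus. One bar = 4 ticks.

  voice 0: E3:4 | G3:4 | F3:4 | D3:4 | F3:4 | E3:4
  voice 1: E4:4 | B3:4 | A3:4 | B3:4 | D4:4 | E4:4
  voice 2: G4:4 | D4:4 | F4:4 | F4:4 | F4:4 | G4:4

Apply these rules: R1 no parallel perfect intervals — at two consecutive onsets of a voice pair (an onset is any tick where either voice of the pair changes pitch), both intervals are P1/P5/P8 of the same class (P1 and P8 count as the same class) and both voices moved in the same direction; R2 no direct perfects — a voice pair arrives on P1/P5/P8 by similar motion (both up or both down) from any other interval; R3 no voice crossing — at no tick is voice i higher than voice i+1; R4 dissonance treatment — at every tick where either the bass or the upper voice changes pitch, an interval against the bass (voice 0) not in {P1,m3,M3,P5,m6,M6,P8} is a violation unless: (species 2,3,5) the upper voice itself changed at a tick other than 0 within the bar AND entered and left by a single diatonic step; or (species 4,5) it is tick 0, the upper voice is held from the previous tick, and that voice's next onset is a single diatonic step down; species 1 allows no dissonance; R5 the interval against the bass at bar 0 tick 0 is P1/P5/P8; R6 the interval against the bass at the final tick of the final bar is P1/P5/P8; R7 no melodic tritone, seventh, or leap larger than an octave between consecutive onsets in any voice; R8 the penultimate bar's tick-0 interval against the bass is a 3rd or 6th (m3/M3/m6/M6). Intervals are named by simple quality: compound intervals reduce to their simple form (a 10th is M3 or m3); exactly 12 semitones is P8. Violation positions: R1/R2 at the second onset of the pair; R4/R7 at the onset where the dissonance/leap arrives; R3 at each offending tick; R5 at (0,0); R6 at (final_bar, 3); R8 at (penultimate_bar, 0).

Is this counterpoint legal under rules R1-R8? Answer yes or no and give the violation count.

bar 0: v0=E3 v1=E4 v2=G4 (m3)
bar 1: v0=G3 v1=B3 v2=D4 (P5)
bar 2: v0=F3 v1=A3 v2=F4 (P8)
bar 3: v0=D3 v1=B3 v2=F4 (m3)
bar 4: v0=F3 v1=D4 v2=F4 (P8)
bar 5: v0=E3 v1=E4 v2=G4 (m3)
  R5 @ bar0.0: opens on m3
  R8 @ bar4.0: penult P8 not 3rd/6th
  R6 @ bar5.3: closes on m3

No (3 violations)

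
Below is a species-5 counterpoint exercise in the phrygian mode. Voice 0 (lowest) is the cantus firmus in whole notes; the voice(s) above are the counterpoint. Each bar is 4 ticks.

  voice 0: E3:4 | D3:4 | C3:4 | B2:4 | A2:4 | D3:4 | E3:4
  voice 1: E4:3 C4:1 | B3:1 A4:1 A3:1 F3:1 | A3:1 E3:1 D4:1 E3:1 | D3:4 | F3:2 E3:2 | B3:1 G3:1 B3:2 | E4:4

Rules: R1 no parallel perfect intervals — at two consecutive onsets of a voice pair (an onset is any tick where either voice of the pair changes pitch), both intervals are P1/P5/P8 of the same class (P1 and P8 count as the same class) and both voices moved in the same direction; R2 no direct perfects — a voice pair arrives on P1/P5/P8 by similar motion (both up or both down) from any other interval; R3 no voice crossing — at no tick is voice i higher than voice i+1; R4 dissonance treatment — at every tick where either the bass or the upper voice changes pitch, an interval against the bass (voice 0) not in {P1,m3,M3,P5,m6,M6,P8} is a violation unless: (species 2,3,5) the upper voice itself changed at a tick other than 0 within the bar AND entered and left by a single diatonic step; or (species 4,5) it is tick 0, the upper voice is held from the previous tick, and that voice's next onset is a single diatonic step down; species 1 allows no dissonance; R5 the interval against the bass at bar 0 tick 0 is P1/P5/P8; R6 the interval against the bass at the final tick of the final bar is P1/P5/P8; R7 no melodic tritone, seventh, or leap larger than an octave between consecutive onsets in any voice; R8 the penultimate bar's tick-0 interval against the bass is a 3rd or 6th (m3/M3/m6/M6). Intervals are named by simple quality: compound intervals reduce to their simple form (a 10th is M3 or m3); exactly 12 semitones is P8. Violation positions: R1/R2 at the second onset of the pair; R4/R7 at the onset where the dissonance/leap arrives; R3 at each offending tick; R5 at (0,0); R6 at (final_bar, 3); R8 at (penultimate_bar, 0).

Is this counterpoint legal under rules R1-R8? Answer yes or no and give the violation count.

No (6 violations)

bar 0: v0=E3 v1=E4 (P8)
bar 1: v0=D3 v1=B3 (M6)
bar 2: v0=C3 v1=A3 (M6)
bar 3: v0=B2 v1=D3 (m3)
bar 4: v0=A2 v1=F3 (m6)
bar 5: v0=D3 v1=B3 (M6)
bar 6: v0=E3 v1=E4 (P8)
  R7 @ bar1.1: B3->A4 leap 10st
  R4 @ bar2.2: C3/D4 M2 untreated
  R7 @ bar2.2: E3->D4 leap 10st
  R7 @ bar2.3: D4->E3 leap 10st
  R4 @ bar5.1: D3/G3 P4 untreated
  R2 @ bar6.0: D3/B3 M6 -> E3/E4 P8 similar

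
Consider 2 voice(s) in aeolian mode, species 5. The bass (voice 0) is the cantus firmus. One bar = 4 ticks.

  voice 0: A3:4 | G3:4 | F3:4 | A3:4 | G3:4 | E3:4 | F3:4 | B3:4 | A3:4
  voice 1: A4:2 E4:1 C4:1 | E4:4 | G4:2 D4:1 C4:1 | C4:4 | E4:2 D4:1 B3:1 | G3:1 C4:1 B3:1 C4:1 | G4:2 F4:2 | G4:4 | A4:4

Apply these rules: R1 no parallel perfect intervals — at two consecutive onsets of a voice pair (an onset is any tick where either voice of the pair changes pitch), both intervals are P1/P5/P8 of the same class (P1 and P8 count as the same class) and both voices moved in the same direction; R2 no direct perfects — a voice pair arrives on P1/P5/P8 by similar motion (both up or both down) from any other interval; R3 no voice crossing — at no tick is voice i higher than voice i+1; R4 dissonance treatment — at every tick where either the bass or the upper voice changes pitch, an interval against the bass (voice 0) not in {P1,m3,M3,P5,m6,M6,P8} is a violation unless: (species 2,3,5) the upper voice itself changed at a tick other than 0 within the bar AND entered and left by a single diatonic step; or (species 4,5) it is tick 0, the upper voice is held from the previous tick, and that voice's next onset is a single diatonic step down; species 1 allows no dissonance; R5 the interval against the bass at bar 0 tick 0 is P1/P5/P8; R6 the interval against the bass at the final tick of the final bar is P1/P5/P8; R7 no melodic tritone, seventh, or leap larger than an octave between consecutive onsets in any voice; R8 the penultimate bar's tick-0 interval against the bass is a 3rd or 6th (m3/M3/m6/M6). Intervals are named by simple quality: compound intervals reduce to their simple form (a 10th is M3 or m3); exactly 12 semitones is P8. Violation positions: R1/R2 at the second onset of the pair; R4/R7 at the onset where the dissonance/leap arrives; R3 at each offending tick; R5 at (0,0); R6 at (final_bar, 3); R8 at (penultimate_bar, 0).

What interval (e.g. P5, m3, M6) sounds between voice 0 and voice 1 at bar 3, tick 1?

voice 0=A3 voice 1=C4 -> m3

m3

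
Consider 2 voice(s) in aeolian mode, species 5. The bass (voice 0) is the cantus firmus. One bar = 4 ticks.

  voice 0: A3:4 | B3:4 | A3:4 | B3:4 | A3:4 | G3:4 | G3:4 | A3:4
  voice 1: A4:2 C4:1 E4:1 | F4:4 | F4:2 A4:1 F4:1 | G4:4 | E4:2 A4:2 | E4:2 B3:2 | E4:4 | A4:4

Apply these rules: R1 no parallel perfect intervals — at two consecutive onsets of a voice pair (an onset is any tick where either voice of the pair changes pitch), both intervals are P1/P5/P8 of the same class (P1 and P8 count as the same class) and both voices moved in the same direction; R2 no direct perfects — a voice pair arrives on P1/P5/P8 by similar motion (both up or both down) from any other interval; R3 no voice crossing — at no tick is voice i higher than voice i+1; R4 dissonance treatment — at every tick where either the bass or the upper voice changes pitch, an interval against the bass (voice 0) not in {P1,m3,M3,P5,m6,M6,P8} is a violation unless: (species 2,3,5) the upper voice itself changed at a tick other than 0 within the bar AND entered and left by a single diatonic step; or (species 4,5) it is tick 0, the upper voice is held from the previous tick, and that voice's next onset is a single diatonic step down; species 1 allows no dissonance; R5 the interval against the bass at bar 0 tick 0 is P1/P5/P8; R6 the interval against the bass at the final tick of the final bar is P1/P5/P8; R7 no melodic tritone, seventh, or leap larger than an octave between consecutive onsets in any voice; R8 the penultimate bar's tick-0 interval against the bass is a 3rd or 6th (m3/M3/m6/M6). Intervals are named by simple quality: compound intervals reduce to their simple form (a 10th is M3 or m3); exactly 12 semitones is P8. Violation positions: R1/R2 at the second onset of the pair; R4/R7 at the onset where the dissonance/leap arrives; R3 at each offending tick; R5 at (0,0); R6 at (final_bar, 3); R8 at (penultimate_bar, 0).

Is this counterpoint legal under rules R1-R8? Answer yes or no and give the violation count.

No (3 violations)

bar 0: v0=A3 v1=A4 (P8)
bar 1: v0=B3 v1=F4 (TT)
bar 2: v0=A3 v1=F4 (m6)
bar 3: v0=B3 v1=G4 (m6)
bar 4: v0=A3 v1=E4 (P5)
bar 5: v0=G3 v1=E4 (M6)
bar 6: v0=G3 v1=E4 (M6)
bar 7: v0=A3 v1=A4 (P8)
  R4 @ bar1.0: B3/F4 TT untreated
  R2 @ bar4.0: B3/G4 m6 -> A3/E4 P5 similar
  R2 @ bar7.0: G3/E4 M6 -> A3/A4 P8 similar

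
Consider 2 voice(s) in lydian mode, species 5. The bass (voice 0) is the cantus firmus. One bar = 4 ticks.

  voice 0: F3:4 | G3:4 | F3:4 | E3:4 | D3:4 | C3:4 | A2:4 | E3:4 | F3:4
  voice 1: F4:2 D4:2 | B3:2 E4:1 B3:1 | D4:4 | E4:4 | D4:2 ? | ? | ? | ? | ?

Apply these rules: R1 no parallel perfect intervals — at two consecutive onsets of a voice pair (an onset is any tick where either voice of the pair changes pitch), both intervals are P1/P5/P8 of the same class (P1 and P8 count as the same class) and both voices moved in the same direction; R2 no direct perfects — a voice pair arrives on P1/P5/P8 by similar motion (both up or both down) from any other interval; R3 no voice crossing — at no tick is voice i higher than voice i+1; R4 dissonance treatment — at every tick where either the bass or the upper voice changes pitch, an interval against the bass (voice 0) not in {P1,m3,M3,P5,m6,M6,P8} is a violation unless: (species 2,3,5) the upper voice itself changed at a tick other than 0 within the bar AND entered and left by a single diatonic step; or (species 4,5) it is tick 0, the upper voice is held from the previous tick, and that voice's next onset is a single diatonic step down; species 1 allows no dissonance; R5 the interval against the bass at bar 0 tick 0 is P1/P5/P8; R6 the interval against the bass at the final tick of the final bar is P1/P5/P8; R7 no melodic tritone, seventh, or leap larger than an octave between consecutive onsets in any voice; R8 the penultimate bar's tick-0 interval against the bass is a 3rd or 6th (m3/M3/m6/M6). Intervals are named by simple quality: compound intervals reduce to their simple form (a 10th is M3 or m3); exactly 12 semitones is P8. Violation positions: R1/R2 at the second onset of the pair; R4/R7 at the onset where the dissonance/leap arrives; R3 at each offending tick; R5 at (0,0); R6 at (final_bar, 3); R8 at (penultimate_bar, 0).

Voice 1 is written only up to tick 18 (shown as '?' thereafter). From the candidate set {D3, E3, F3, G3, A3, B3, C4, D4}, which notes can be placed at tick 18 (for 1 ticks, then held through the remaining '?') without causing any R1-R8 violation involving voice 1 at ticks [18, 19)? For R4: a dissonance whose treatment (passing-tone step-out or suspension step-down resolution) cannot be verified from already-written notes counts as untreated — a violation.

D3: legal
E3: violates R4,R7
F3: legal
G3: violates R4
A3: legal
B3: legal
C4: violates R4
D4: legal

{A3, B3, D3, D4, F3}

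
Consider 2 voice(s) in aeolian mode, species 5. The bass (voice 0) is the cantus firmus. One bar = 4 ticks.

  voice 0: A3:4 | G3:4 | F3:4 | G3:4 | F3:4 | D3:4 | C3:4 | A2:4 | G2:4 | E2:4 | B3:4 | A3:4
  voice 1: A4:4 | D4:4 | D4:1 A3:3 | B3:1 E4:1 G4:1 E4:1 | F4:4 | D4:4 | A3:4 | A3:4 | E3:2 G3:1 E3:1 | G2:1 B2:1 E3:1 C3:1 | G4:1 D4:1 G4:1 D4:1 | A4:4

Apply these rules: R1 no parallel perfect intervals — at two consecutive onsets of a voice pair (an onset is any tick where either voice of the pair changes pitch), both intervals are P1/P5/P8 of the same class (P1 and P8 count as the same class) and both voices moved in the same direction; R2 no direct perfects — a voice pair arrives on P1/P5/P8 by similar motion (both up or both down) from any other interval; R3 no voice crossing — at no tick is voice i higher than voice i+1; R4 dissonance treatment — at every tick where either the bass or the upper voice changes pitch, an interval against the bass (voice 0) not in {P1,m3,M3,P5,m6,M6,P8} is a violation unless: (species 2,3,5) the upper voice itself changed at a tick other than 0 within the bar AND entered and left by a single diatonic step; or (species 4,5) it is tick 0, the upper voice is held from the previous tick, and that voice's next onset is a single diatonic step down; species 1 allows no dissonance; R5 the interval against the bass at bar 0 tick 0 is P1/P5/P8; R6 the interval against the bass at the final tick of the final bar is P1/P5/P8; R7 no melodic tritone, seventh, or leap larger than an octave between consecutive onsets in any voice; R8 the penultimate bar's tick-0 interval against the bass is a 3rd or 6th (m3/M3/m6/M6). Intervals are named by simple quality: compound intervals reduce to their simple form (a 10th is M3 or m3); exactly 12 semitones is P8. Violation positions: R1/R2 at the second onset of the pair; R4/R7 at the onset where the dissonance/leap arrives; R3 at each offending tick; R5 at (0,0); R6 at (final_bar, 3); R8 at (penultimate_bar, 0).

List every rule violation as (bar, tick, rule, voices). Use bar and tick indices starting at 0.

(1, 0, R2, (0, 1))
(5, 0, R1, (0, 1))
(10, 0, R7, (0,))
(10, 0, R7, (1,))

bar 0: v0=A3 v1=A4 downbeat P8
bar 1: v0=G3 v1=D4 downbeat P5
bar 2: v0=F3 v1=D4 downbeat M6
bar 3: v0=G3 v1=B3 downbeat M3
bar 4: v0=F3 v1=F4 downbeat P8
bar 5: v0=D3 v1=D4 downbeat P8
bar 6: v0=C3 v1=A3 downbeat M6
bar 7: v0=A2 v1=A3 downbeat P8
bar 8: v0=G2 v1=E3 downbeat M6
bar 9: v0=E2 v1=G2 downbeat m3
bar 10: v0=B3 v1=G4 downbeat m6
bar 11: v0=A3 v1=A4 downbeat P8
  -> R2 @ bar 1 tick 0 v(0, 1): A3/A4 P8 -> G3/D4 P5 similar
  -> R1 @ bar 5 tick 0 v(0, 1): F3/F4 P8 -> D3/D4 P8 similar
  -> R7 @ bar 10 tick 0 v(0,): E2->B3 leap 19st
  -> R7 @ bar 10 tick 0 v(1,): C3->G4 leap 19st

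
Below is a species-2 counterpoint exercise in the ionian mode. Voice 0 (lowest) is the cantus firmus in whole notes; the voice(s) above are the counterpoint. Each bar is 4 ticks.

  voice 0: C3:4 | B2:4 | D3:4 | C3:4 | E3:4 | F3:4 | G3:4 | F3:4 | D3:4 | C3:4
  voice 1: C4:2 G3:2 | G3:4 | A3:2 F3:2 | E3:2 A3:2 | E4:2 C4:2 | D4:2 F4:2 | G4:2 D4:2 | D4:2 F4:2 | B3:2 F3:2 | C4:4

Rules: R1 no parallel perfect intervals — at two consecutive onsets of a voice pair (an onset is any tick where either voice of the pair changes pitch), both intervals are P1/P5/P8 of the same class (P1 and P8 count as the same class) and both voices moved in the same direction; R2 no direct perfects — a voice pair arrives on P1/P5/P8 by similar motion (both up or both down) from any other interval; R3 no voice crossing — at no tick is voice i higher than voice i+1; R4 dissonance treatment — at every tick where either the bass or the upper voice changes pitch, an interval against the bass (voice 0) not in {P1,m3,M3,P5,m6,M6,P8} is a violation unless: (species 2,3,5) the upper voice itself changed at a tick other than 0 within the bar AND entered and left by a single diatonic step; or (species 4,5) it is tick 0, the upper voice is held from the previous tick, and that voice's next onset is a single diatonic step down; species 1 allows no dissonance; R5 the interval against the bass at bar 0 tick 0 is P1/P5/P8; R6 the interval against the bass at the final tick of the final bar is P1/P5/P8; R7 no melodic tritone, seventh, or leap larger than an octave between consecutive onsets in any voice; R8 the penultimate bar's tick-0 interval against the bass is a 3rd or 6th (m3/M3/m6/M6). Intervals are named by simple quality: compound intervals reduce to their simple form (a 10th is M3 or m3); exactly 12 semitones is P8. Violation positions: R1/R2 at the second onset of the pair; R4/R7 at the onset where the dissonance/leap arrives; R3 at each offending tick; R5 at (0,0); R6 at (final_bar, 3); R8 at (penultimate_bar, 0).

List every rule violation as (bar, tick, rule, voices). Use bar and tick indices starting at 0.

bar 0: v0=C3 v1=C4 downbeat P8
bar 1: v0=B2 v1=G3 downbeat m6
bar 2: v0=D3 v1=A3 downbeat P5
bar 3: v0=C3 v1=E3 downbeat M3
bar 4: v0=E3 v1=E4 downbeat P8
bar 5: v0=F3 v1=D4 downbeat M6
bar 6: v0=G3 v1=G4 downbeat P8
bar 7: v0=F3 v1=D4 downbeat M6
bar 8: v0=D3 v1=B3 downbeat M6
bar 9: v0=C3 v1=C4 downbeat P8
  -> R2 @ bar 2 tick 0 v(0, 1): B2/G3 m6 -> D3/A3 P5 similar
  -> R2 @ bar 4 tick 0 v(0, 1): C3/A3 M6 -> E3/E4 P8 similar
  -> R1 @ bar 6 tick 0 v(0, 1): F3/F4 P8 -> G3/G4 P8 similar
  -> R7 @ bar 8 tick 0 v(1,): F4->B3 leap 6st
  -> R7 @ bar 8 tick 2 v(1,): B3->F3 leap 6st

(2, 0, R2, (0, 1))
(4, 0, R2, (0, 1))
(6, 0, R1, (0, 1))
(8, 0, R7, (1,))
(8, 2, R7, (1,))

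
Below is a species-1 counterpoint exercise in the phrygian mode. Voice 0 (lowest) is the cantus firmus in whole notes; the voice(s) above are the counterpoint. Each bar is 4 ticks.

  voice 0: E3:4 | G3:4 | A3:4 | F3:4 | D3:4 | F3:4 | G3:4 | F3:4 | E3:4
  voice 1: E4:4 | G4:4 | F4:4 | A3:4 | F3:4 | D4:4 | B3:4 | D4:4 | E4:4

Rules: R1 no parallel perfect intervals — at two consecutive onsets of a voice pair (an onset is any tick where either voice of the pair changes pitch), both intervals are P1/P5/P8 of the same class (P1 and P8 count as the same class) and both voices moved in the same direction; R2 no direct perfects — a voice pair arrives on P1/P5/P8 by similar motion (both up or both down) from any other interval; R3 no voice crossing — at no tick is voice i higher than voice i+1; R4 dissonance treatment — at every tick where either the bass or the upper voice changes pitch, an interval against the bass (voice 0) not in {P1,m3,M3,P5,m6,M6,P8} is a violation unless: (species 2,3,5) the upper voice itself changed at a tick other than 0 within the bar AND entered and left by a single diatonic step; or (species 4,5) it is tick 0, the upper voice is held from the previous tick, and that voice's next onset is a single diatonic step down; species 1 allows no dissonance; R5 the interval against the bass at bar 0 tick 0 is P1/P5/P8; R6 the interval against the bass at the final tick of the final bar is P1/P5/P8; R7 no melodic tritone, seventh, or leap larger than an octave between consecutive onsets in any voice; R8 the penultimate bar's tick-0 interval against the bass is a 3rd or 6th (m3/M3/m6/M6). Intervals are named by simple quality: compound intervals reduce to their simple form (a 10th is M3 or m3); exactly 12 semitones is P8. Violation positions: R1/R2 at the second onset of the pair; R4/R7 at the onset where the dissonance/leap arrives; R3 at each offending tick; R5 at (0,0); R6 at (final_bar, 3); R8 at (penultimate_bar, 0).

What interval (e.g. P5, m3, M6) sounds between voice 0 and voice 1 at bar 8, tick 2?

P8

voice 0=E3 voice 1=E4 -> P8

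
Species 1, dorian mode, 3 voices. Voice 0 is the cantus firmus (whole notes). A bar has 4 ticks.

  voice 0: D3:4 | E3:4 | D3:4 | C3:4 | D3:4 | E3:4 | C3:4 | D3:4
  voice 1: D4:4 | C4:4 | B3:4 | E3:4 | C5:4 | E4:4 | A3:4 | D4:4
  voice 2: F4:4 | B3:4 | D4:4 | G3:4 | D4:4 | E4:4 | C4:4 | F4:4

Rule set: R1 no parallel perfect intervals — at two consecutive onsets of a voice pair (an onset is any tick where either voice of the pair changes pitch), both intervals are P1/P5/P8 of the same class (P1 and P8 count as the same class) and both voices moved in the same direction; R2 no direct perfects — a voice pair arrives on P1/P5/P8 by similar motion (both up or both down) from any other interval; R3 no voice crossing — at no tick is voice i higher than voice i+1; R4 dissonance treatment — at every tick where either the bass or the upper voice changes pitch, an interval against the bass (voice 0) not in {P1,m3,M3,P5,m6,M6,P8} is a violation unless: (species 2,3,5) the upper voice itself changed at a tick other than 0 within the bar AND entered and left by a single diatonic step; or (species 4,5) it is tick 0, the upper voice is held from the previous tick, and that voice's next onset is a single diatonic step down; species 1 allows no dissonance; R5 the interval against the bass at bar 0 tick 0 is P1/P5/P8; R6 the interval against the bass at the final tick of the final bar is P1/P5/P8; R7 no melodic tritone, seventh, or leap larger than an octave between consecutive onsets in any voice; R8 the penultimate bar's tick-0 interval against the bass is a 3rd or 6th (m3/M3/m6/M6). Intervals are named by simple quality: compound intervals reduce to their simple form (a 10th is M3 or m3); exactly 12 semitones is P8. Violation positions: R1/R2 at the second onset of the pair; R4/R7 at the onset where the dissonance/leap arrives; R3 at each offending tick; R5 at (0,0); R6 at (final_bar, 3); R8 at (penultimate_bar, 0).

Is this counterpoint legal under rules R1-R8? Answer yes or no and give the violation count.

bar 0: v0=D3 v1=D4 v2=F4 (m3)
bar 1: v0=E3 v1=C4 v2=B3 (P5)
bar 2: v0=D3 v1=B3 v2=D4 (P8)
bar 3: v0=C3 v1=E3 v2=G3 (P5)
bar 4: v0=D3 v1=C5 v2=D4 (P8)
bar 5: v0=E3 v1=E4 v2=E4 (P8)
bar 6: v0=C3 v1=A3 v2=C4 (P8)
bar 7: v0=D3 v1=D4 v2=F4 (m3)
  R5 @ bar0.0: opens on m3
  R3 @ bar1.0: C4 above B3
  R7 @ bar1.0: F4->B3 leap 6st
  R3 @ bar1.1: C4 above B3
  R3 @ bar1.2: C4 above B3
  R3 @ bar1.3: C4 above B3
  R2 @ bar3.0: D3/D4 P8 -> C3/G3 P5 similar
  R2 @ bar4.0: C3/G3 P5 -> D3/D4 P8 similar
  R3 @ bar4.0: C5 above D4
  R4 @ bar4.0: D3/C5 m7 untreated
  R7 @ bar4.0: E3->C5 leap 20st
  R3 @ bar4.1: C5 above D4
  R3 @ bar4.2: C5 above D4
  R3 @ bar4.3: C5 above D4
  R1 @ bar5.0: D3/D4 P8 -> E3/E4 P8 similar
  R1 @ bar6.0: E3/E4 P8 -> C3/C4 P8 similar
  R8 @ bar6.0: penult P8 not 3rd/6th
  R2 @ bar7.0: C3/A3 M6 -> D3/D4 P8 similar
  R6 @ bar7.3: closes on m3

No (19 violations)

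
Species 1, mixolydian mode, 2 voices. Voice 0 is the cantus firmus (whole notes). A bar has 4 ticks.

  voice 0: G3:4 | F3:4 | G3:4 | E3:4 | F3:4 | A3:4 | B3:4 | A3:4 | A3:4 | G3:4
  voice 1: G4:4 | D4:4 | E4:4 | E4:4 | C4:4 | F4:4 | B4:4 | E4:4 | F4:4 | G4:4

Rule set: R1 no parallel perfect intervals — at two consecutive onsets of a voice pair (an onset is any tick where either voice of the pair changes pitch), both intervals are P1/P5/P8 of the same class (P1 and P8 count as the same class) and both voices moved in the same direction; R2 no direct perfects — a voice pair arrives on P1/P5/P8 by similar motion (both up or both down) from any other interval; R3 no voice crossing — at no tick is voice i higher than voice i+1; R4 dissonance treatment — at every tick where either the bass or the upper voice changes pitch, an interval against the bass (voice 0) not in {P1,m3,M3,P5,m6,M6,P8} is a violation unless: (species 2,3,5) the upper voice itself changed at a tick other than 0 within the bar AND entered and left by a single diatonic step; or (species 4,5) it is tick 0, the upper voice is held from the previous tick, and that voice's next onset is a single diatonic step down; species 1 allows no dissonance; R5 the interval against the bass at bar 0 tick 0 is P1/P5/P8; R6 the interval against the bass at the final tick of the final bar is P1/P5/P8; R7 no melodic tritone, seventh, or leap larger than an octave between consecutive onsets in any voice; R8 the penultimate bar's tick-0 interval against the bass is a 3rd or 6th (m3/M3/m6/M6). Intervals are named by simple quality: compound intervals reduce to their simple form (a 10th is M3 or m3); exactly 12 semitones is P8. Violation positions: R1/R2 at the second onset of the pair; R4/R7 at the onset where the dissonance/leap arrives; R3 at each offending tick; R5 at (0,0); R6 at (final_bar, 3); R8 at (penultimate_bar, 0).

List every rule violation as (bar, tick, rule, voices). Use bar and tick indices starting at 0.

bar 0: v0=G3 v1=G4 downbeat P8
bar 1: v0=F3 v1=D4 downbeat M6
bar 2: v0=G3 v1=E4 downbeat M6
bar 3: v0=E3 v1=E4 downbeat P8
bar 4: v0=F3 v1=C4 downbeat P5
bar 5: v0=A3 v1=F4 downbeat m6
bar 6: v0=B3 v1=B4 downbeat P8
bar 7: v0=A3 v1=E4 downbeat P5
bar 8: v0=A3 v1=F4 downbeat m6
bar 9: v0=G3 v1=G4 downbeat P8
  -> R2 @ bar 6 tick 0 v(0, 1): A3/F4 m6 -> B3/B4 P8 similar
  -> R7 @ bar 6 tick 0 v(1,): F4->B4 leap 6st
  -> R2 @ bar 7 tick 0 v(0, 1): B3/B4 P8 -> A3/E4 P5 similar

(6, 0, R2, (0, 1))
(6, 0, R7, (1,))
(7, 0, R2, (0, 1))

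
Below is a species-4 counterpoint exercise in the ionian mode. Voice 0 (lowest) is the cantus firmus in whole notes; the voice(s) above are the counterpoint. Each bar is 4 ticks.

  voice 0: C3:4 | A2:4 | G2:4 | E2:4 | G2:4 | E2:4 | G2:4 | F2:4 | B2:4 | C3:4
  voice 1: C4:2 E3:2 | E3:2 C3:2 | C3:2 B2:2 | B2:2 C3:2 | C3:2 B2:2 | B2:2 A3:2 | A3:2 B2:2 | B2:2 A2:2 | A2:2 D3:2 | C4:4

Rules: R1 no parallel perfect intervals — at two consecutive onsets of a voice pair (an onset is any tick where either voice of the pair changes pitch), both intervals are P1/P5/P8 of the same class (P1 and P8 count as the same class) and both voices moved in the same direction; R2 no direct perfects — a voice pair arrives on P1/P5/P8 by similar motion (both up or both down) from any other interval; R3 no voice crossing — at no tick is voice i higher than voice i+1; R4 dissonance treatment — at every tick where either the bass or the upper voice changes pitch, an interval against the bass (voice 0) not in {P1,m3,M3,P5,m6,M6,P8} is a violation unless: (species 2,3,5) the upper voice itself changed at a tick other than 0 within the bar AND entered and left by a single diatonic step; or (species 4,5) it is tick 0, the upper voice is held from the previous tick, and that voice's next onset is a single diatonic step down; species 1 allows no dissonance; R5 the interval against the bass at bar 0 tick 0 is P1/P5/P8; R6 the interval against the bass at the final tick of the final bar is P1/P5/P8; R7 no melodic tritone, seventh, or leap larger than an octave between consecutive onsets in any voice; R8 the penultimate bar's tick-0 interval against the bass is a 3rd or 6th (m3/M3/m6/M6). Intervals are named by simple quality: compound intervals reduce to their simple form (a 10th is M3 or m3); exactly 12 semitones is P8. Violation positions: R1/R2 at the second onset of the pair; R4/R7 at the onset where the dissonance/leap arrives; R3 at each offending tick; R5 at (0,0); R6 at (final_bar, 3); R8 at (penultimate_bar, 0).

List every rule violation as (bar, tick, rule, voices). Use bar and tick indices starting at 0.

bar 0: v0=C3 v1=C4 downbeat P8
bar 1: v0=A2 v1=E3 downbeat P5
bar 2: v0=G2 v1=C3 downbeat P4
bar 3: v0=E2 v1=B2 downbeat P5
bar 4: v0=G2 v1=C3 downbeat P4
bar 5: v0=E2 v1=B2 downbeat P5
bar 6: v0=G2 v1=A3 downbeat M2
bar 7: v0=F2 v1=B2 downbeat TT
bar 8: v0=B2 v1=A2 downbeat M2
bar 9: v0=C3 v1=C4 downbeat P8
  -> R4 @ bar 5 tick 2 v(0, 1): E2/A3 P4 untreated
  -> R7 @ bar 5 tick 2 v(1,): B2->A3 leap 10st
  -> R4 @ bar 6 tick 0 v(0, 1): G2/A3 M2 untreated
  -> R7 @ bar 6 tick 2 v(1,): A3->B2 leap 10st
  -> R3 @ bar 8 tick 0 v(0, 1): B2 above A2
  -> R4 @ bar 8 tick 0 v(0, 1): B2/A2 M2 untreated
  -> R7 @ bar 8 tick 0 v(0,): F2->B2 leap 6st
  -> R8 @ bar 8 tick 0 v(0, 1): penult M2 not 3rd/6th
  -> R3 @ bar 8 tick 1 v(0, 1): B2 above A2
  -> R2 @ bar 9 tick 0 v(0, 1): B2/D3 m3 -> C3/C4 P8 similar
  -> R7 @ bar 9 tick 0 v(1,): D3->C4 leap 10st

(5, 2, R4, (0, 1))
(5, 2, R7, (1,))
(6, 0, R4, (0, 1))
(6, 2, R7, (1,))
(8, 0, R3, (0, 1))
(8, 0, R4, (0, 1))
(8, 0, R7, (0,))
(8, 0, R8, (0, 1))
(8, 1, R3, (0, 1))
(9, 0, R2, (0, 1))
(9, 0, R7, (1,))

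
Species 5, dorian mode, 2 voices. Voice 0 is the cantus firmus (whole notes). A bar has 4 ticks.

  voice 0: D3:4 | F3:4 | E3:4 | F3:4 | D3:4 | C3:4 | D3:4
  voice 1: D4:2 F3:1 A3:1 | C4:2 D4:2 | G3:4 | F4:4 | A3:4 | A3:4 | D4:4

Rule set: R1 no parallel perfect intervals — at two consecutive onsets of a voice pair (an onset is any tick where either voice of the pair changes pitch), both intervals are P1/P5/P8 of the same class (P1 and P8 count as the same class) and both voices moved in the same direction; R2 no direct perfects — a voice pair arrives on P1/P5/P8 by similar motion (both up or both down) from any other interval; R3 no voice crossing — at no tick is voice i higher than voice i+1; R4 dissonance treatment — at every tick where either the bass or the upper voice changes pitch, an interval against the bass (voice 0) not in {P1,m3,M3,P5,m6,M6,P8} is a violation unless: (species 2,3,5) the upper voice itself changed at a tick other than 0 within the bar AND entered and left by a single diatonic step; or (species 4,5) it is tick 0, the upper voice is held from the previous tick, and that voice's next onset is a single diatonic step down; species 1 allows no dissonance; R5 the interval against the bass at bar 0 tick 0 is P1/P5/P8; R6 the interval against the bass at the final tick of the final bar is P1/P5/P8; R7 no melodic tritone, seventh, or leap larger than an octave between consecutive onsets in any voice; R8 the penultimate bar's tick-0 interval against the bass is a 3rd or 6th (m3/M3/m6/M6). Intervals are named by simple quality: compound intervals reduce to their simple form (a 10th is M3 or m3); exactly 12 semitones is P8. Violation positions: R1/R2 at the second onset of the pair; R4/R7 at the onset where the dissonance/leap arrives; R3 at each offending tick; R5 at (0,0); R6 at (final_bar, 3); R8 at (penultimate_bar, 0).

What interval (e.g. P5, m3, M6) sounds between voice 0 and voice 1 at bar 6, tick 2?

P8

voice 0=D3 voice 1=D4 -> P8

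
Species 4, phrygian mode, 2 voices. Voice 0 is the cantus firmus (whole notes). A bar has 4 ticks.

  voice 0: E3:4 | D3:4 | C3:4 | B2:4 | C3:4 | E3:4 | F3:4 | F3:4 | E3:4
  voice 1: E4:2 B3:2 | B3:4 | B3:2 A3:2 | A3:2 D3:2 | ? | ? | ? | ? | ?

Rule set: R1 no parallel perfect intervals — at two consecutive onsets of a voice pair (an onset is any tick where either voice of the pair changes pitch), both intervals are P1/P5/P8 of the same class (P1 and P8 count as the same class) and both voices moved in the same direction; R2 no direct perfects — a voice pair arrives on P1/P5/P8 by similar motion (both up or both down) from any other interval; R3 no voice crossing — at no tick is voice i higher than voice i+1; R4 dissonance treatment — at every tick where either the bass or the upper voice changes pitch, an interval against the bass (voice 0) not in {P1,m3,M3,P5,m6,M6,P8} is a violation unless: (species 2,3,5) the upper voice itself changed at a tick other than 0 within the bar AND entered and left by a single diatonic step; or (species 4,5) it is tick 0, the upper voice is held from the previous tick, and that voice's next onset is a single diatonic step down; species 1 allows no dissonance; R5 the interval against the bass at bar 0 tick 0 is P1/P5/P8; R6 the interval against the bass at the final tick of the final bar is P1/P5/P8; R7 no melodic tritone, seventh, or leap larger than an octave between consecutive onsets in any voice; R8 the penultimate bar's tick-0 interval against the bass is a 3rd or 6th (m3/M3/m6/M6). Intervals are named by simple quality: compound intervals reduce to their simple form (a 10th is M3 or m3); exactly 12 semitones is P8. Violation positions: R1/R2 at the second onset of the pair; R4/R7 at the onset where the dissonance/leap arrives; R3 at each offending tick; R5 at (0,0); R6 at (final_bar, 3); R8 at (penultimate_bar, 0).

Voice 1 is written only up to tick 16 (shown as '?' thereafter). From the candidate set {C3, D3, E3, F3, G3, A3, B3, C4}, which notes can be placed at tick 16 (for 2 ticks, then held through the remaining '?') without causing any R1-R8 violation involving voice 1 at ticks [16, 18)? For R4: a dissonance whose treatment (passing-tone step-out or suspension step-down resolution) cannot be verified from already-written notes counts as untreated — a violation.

{A3, C3, E3}

C3: legal
D3: violates R4
E3: legal
F3: violates R4
G3: violates R2
A3: legal
B3: violates R4
C4: violates R2,R7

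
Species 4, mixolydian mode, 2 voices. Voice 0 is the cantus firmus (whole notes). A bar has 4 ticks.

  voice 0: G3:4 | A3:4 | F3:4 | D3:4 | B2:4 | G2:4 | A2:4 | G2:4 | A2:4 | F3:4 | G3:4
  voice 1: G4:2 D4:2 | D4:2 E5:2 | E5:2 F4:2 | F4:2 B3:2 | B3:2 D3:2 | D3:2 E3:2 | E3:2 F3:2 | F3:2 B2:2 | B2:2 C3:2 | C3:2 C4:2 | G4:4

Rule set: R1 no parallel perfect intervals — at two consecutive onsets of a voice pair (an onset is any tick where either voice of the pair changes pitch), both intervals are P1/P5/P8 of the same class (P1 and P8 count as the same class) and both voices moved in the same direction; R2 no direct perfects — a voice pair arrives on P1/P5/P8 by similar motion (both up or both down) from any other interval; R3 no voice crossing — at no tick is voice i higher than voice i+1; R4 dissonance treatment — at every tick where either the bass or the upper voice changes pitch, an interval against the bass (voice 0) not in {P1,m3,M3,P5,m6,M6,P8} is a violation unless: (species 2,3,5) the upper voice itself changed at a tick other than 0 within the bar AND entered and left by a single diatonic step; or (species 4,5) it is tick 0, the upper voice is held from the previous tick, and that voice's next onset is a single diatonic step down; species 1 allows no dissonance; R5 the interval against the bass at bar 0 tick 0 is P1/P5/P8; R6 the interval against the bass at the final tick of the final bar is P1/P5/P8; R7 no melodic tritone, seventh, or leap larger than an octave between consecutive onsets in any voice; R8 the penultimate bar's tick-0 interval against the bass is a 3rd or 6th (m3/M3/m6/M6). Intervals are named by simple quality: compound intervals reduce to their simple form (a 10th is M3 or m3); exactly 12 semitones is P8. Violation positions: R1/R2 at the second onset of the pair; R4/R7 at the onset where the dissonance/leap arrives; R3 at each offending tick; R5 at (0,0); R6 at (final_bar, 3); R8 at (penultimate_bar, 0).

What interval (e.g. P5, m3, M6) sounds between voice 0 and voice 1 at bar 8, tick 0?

voice 0=A2 voice 1=B2 -> M2

M2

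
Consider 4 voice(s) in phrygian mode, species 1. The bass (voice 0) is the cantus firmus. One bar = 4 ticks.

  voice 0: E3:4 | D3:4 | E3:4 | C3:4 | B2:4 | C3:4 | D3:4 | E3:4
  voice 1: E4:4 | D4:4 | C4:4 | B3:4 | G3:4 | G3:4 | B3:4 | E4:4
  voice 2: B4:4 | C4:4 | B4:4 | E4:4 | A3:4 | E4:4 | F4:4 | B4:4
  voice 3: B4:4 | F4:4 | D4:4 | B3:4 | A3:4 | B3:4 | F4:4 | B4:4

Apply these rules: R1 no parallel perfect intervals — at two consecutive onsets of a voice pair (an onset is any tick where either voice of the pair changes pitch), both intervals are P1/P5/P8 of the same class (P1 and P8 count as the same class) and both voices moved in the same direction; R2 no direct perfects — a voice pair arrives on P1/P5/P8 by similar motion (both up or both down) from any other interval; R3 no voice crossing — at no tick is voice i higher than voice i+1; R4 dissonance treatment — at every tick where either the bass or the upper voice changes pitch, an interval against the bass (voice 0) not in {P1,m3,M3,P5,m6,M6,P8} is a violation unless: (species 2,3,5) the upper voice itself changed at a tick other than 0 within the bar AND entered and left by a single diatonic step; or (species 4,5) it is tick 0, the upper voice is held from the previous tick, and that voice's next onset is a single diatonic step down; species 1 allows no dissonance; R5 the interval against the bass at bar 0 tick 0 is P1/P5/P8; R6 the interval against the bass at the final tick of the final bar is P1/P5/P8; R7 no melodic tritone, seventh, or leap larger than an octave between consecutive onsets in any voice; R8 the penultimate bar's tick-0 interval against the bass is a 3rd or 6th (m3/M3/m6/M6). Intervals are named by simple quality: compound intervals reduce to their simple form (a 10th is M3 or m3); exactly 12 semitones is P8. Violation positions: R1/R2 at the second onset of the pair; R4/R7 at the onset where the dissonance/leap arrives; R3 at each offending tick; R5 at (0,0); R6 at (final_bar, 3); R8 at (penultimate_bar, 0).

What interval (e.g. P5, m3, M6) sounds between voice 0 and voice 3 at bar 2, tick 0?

m7

voice 0=E3 voice 3=D4 -> m7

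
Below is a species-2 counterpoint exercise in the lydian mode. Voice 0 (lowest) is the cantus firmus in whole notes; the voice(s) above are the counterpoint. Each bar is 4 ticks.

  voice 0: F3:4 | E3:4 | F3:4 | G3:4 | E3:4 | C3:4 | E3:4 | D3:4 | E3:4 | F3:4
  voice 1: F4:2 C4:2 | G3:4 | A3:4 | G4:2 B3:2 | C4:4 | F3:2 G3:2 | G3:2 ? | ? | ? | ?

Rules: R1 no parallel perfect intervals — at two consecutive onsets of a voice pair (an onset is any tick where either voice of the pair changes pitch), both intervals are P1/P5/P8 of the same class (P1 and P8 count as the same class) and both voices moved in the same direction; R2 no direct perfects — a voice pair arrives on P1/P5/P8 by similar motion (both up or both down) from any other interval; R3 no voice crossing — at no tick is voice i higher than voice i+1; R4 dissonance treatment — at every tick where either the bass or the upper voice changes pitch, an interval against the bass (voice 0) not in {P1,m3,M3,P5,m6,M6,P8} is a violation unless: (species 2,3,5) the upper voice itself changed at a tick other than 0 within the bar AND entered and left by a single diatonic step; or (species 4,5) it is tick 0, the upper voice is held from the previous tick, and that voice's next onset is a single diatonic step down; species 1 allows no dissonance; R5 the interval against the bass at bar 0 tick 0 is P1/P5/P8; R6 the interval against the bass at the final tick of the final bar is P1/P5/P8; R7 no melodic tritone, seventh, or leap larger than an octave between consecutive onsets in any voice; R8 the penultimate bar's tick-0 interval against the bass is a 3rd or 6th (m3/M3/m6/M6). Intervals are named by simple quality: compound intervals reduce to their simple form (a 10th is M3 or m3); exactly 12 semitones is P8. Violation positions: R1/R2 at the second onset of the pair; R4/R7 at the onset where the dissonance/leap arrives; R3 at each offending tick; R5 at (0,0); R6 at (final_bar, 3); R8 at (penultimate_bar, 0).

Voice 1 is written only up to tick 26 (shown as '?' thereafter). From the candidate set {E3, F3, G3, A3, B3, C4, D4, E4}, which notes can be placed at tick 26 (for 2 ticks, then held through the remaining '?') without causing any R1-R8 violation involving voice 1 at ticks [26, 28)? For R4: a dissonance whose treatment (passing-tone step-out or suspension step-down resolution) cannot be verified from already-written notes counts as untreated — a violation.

E3: legal
F3: violates R4
G3: legal
A3: violates R4
B3: legal
C4: legal
D4: violates R4
E4: legal

{B3, C4, E3, E4, G3}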